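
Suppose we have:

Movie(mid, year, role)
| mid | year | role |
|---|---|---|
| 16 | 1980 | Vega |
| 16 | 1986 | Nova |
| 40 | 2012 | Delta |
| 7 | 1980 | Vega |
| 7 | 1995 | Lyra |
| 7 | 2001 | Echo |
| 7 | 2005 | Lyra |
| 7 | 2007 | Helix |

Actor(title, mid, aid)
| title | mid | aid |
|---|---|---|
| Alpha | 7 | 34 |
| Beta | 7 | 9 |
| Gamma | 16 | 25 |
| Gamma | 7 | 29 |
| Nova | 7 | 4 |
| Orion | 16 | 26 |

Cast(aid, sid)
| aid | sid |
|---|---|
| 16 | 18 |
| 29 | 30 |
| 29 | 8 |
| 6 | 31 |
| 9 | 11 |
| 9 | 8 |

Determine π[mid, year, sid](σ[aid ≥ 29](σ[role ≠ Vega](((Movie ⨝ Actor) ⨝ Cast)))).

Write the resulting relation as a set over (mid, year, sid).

{(7, 1995, 30), (7, 1995, 8), (7, 2001, 30), (7, 2001, 8), (7, 2005, 30), (7, 2005, 8), (7, 2007, 30), (7, 2007, 8)}

Natural join on mid: {(16, 1980, Vega, Gamma, 25), (16, 1980, Vega, Orion, 26), (16, 1986, Nova, Gamma, 25), (16, 1986, Nova, Orion, 26), (7, 1980, Vega, Alpha, 34), (7, 1980, Vega, Beta, 9), (7, 1980, Vega, Gamma, 29), (7, 1980, Vega, Nova, 4), (7, 1995, Lyra, Alpha, 34), (7, 1995, Lyra, Beta, 9), (7, 1995, Lyra, Gamma, 29), (7, 1995, Lyra, Nova, 4), (7, 2001, Echo, Alpha, 34), (7, 2001, Echo, Beta, 9), (7, 2001, Echo, Gamma, 29), (7, 2001, Echo, Nova, 4), (7, 2005, Lyra, Alpha, 34), (7, 2005, Lyra, Beta, 9), (7, 2005, Lyra, Gamma, 29), (7, 2005, Lyra, Nova, 4), (7, 2007, Helix, Alpha, 34), (7, 2007, Helix, Beta, 9), (7, 2007, Helix, Gamma, 29), (7, 2007, Helix, Nova, 4)}
Natural join on aid: {(7, 1980, Vega, Beta, 9, 11), (7, 1980, Vega, Beta, 9, 8), (7, 1980, Vega, Gamma, 29, 30), (7, 1980, Vega, Gamma, 29, 8), (7, 1995, Lyra, Beta, 9, 11), (7, 1995, Lyra, Beta, 9, 8), (7, 1995, Lyra, Gamma, 29, 30), (7, 1995, Lyra, Gamma, 29, 8), (7, 2001, Echo, Beta, 9, 11), (7, 2001, Echo, Beta, 9, 8), (7, 2001, Echo, Gamma, 29, 30), (7, 2001, Echo, Gamma, 29, 8), (7, 2005, Lyra, Beta, 9, 11), (7, 2005, Lyra, Beta, 9, 8), (7, 2005, Lyra, Gamma, 29, 30), (7, 2005, Lyra, Gamma, 29, 8), (7, 2007, Helix, Beta, 9, 11), (7, 2007, Helix, Beta, 9, 8), (7, 2007, Helix, Gamma, 29, 30), (7, 2007, Helix, Gamma, 29, 8)}
Selection role ≠ Vega: {(7, 1995, Lyra, Beta, 9, 11), (7, 1995, Lyra, Beta, 9, 8), (7, 1995, Lyra, Gamma, 29, 30), (7, 1995, Lyra, Gamma, 29, 8), (7, 2001, Echo, Beta, 9, 11), (7, 2001, Echo, Beta, 9, 8), (7, 2001, Echo, Gamma, 29, 30), (7, 2001, Echo, Gamma, 29, 8), (7, 2005, Lyra, Beta, 9, 11), (7, 2005, Lyra, Beta, 9, 8), (7, 2005, Lyra, Gamma, 29, 30), (7, 2005, Lyra, Gamma, 29, 8), (7, 2007, Helix, Beta, 9, 11), (7, 2007, Helix, Beta, 9, 8), (7, 2007, Helix, Gamma, 29, 30), (7, 2007, Helix, Gamma, 29, 8)}
Selection aid ≥ 29: {(7, 1995, Lyra, Gamma, 29, 30), (7, 1995, Lyra, Gamma, 29, 8), (7, 2001, Echo, Gamma, 29, 30), (7, 2001, Echo, Gamma, 29, 8), (7, 2005, Lyra, Gamma, 29, 30), (7, 2005, Lyra, Gamma, 29, 8), (7, 2007, Helix, Gamma, 29, 30), (7, 2007, Helix, Gamma, 29, 8)}
π_{mid, year, sid} gives {(7, 1995, 30), (7, 1995, 8), (7, 2001, 30), (7, 2001, 8), (7, 2005, 30), (7, 2005, 8), (7, 2007, 30), (7, 2007, 8)}.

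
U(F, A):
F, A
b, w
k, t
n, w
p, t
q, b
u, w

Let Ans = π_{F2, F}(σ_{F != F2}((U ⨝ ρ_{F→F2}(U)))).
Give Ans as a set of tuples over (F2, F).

ρ[F→F2]: schema becomes (F2, A); tuples unchanged.
Joining U and ρ_{F→F2}(U) on A yields {(b, w, b), (b, w, n), (b, w, u), (k, t, k), (k, t, p), (n, w, b), (n, w, n), (n, w, u), (p, t, k), (p, t, p), (q, b, q), (u, w, b), (u, w, n), (u, w, u)}.
Filtering on F != F2 leaves {(b, w, n), (b, w, u), (k, t, p), (n, w, b), (n, w, u), (p, t, k), (u, w, b), (u, w, n)}.
Keep only column(s) F2, F: {(b, n), (b, u), (k, p), (n, b), (n, u), (p, k), (u, b), (u, n)}

{(b, n), (b, u), (k, p), (n, b), (n, u), (p, k), (u, b), (u, n)}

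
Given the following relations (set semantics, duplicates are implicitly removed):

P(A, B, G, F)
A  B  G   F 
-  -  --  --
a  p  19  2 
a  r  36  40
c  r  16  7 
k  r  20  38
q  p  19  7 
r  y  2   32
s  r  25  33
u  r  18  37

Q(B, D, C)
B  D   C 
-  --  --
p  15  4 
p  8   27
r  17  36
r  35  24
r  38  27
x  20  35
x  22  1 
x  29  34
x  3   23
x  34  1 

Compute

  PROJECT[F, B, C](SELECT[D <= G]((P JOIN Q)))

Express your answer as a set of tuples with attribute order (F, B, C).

Natural join on B: {(a, p, 19, 2, 15, 4), (a, p, 19, 2, 8, 27), (a, r, 36, 40, 17, 36), (a, r, 36, 40, 35, 24), (a, r, 36, 40, 38, 27), (c, r, 16, 7, 17, 36), (c, r, 16, 7, 35, 24), (c, r, 16, 7, 38, 27), (k, r, 20, 38, 17, 36), (k, r, 20, 38, 35, 24), (k, r, 20, 38, 38, 27), (q, p, 19, 7, 15, 4), (q, p, 19, 7, 8, 27), (s, r, 25, 33, 17, 36), (s, r, 25, 33, 35, 24), (s, r, 25, 33, 38, 27), (u, r, 18, 37, 17, 36), (u, r, 18, 37, 35, 24), (u, r, 18, 37, 38, 27)}
Apply σ_{D <= G}; surviving tuples: {(a, p, 19, 2, 15, 4), (a, p, 19, 2, 8, 27), (a, r, 36, 40, 17, 36), (a, r, 36, 40, 35, 24), (k, r, 20, 38, 17, 36), (q, p, 19, 7, 15, 4), (q, p, 19, 7, 8, 27), (s, r, 25, 33, 17, 36), (u, r, 18, 37, 17, 36)}
Keep only column(s) F, B, C: {(2, p, 27), (2, p, 4), (33, r, 36), (37, r, 36), (38, r, 36), (40, r, 24), (40, r, 36), (7, p, 27), (7, p, 4)}

{(2, p, 27), (2, p, 4), (33, r, 36), (37, r, 36), (38, r, 36), (40, r, 24), (40, r, 36), (7, p, 27), (7, p, 4)}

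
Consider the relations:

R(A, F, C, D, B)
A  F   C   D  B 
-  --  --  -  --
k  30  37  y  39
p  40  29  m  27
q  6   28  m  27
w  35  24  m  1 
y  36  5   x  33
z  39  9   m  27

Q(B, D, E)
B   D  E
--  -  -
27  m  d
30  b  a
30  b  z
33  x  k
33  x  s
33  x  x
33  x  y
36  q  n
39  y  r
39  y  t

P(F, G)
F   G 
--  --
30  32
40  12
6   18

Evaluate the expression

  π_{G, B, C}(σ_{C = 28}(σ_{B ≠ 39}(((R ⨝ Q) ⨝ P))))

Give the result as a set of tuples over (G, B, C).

{(18, 27, 28)}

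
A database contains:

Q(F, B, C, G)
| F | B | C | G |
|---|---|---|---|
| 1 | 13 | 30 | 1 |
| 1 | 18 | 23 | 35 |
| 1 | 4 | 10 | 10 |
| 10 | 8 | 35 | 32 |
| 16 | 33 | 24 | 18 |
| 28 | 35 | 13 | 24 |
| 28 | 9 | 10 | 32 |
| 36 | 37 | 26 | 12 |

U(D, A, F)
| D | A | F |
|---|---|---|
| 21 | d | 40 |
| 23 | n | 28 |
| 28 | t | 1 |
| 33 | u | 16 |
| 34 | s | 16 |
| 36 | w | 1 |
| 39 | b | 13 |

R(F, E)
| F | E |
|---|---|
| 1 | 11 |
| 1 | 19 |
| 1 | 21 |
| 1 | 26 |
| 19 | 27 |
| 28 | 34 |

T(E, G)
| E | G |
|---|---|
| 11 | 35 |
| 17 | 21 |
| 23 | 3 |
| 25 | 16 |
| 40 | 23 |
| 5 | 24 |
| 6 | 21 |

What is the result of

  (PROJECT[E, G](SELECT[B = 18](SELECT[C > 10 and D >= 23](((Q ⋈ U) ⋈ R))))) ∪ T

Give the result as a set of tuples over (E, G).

{(11, 35), (17, 21), (19, 35), (21, 35), (23, 3), (25, 16), (26, 35), (40, 23), (5, 24), (6, 21)}

Joining Q and U on F yields {(1, 13, 30, 1, 28, t), (1, 13, 30, 1, 36, w), (1, 18, 23, 35, 28, t), (1, 18, 23, 35, 36, w), (1, 4, 10, 10, 28, t), (1, 4, 10, 10, 36, w), (16, 33, 24, 18, 33, u), (16, 33, 24, 18, 34, s), (28, 35, 13, 24, 23, n), (28, 9, 10, 32, 23, n)}.
Joining (Q ⋈ U) and R on F yields {(1, 13, 30, 1, 28, t, 11), (1, 13, 30, 1, 28, t, 19), (1, 13, 30, 1, 28, t, 21), (1, 13, 30, 1, 28, t, 26), (1, 13, 30, 1, 36, w, 11), (1, 13, 30, 1, 36, w, 19), (1, 13, 30, 1, 36, w, 21), (1, 13, 30, 1, 36, w, 26), (1, 18, 23, 35, 28, t, 11), (1, 18, 23, 35, 28, t, 19), (1, 18, 23, 35, 28, t, 21), (1, 18, 23, 35, 28, t, 26), (1, 18, 23, 35, 36, w, 11), (1, 18, 23, 35, 36, w, 19), (1, 18, 23, 35, 36, w, 21), (1, 18, 23, 35, 36, w, 26), (1, 4, 10, 10, 28, t, 11), (1, 4, 10, 10, 28, t, 19), (1, 4, 10, 10, 28, t, 21), (1, 4, 10, 10, 28, t, 26), (1, 4, 10, 10, 36, w, 11), (1, 4, 10, 10, 36, w, 19), (1, 4, 10, 10, 36, w, 21), (1, 4, 10, 10, 36, w, 26), (28, 35, 13, 24, 23, n, 34), (28, 9, 10, 32, 23, n, 34)}.
Selection C > 10 and D >= 23: {(1, 13, 30, 1, 28, t, 11), (1, 13, 30, 1, 28, t, 19), (1, 13, 30, 1, 28, t, 21), (1, 13, 30, 1, 28, t, 26), (1, 13, 30, 1, 36, w, 11), (1, 13, 30, 1, 36, w, 19), (1, 13, 30, 1, 36, w, 21), (1, 13, 30, 1, 36, w, 26), (1, 18, 23, 35, 28, t, 11), (1, 18, 23, 35, 28, t, 19), (1, 18, 23, 35, 28, t, 21), (1, 18, 23, 35, 28, t, 26), (1, 18, 23, 35, 36, w, 11), (1, 18, 23, 35, 36, w, 19), (1, 18, 23, 35, 36, w, 21), (1, 18, 23, 35, 36, w, 26), (28, 35, 13, 24, 23, n, 34)}
Selection B = 18: {(1, 18, 23, 35, 28, t, 11), (1, 18, 23, 35, 28, t, 19), (1, 18, 23, 35, 28, t, 21), (1, 18, 23, 35, 28, t, 26), (1, 18, 23, 35, 36, w, 11), (1, 18, 23, 35, 36, w, 19), (1, 18, 23, 35, 36, w, 21), (1, 18, 23, 35, 36, w, 26)}
π[E, G]: project onto (E, G) (4 duplicate(s) eliminated) → {(11, 35), (19, 35), (21, 35), (26, 35)}
Union: {(11, 35), (19, 35), (21, 35), (26, 35)} with {(11, 35), (17, 21), (23, 3), (25, 16), (40, 23), (5, 24), (6, 21)} → {(11, 35), (17, 21), (19, 35), (21, 35), (23, 3), (25, 16), (26, 35), (40, 23), (5, 24), (6, 21)}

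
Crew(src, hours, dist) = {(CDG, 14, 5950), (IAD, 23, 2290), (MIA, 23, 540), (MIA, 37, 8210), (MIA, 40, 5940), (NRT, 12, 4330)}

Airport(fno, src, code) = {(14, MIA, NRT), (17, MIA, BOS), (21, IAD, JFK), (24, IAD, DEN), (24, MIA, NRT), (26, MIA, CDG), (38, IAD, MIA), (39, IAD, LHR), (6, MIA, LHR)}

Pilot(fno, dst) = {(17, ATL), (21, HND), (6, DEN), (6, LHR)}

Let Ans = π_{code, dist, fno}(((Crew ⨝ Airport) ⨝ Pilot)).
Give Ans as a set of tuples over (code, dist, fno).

{(BOS, 540, 17), (BOS, 5940, 17), (BOS, 8210, 17), (JFK, 2290, 21), (LHR, 540, 6), (LHR, 5940, 6), (LHR, 8210, 6)}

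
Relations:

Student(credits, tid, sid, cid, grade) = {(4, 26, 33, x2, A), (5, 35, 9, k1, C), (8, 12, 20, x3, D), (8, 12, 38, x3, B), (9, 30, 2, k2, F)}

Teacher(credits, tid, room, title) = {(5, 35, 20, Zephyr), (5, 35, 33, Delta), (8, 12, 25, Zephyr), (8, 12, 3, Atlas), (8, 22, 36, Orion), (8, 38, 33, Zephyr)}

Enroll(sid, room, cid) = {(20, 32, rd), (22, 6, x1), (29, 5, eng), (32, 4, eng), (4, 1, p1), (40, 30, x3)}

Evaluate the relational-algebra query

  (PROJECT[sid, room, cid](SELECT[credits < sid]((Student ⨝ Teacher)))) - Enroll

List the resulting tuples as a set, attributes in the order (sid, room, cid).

{(20, 25, x3), (20, 3, x3), (38, 25, x3), (38, 3, x3), (9, 20, k1), (9, 33, k1)}

Student ⋈ Teacher (natural join on credits, tid): {(5, 35, 9, k1, C, 20, Zephyr), (5, 35, 9, k1, C, 33, Delta), (8, 12, 20, x3, D, 25, Zephyr), (8, 12, 20, x3, D, 3, Atlas), (8, 12, 38, x3, B, 25, Zephyr), (8, 12, 38, x3, B, 3, Atlas)}
Filtering on credits < sid leaves {(5, 35, 9, k1, C, 20, Zephyr), (5, 35, 9, k1, C, 33, Delta), (8, 12, 20, x3, D, 25, Zephyr), (8, 12, 20, x3, D, 3, Atlas), (8, 12, 38, x3, B, 25, Zephyr), (8, 12, 38, x3, B, 3, Atlas)}.
Keep only column(s) sid, room, cid: {(20, 25, x3), (20, 3, x3), (38, 25, x3), (38, 3, x3), (9, 20, k1), (9, 33, k1)}
Difference: {(20, 25, x3), (20, 3, x3), (38, 25, x3), (38, 3, x3), (9, 20, k1), (9, 33, k1)} with {(20, 32, rd), (22, 6, x1), (29, 5, eng), (32, 4, eng), (4, 1, p1), (40, 30, x3)} → {(20, 25, x3), (20, 3, x3), (38, 25, x3), (38, 3, x3), (9, 20, k1), (9, 33, k1)}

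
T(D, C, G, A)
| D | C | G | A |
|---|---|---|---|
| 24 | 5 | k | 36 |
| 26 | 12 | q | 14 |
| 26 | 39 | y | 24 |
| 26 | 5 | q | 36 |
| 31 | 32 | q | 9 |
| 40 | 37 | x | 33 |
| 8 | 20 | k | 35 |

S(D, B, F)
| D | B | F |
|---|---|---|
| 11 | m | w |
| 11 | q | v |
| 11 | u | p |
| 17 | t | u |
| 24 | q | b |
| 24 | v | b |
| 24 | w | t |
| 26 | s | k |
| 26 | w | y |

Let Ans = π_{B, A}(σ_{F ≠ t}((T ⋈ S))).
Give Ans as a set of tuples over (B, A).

{(q, 36), (s, 14), (s, 24), (s, 36), (v, 36), (w, 14), (w, 24), (w, 36)}

Joining T and S on D yields {(24, 5, k, 36, q, b), (24, 5, k, 36, v, b), (24, 5, k, 36, w, t), (26, 12, q, 14, s, k), (26, 12, q, 14, w, y), (26, 39, y, 24, s, k), (26, 39, y, 24, w, y), (26, 5, q, 36, s, k), (26, 5, q, 36, w, y)}.
Apply σ_{F ≠ t}; surviving tuples: {(24, 5, k, 36, q, b), (24, 5, k, 36, v, b), (26, 12, q, 14, s, k), (26, 12, q, 14, w, y), (26, 39, y, 24, s, k), (26, 39, y, 24, w, y), (26, 5, q, 36, s, k), (26, 5, q, 36, w, y)}
Projecting to B, A: {(q, 36), (s, 14), (s, 24), (s, 36), (v, 36), (w, 14), (w, 24), (w, 36)}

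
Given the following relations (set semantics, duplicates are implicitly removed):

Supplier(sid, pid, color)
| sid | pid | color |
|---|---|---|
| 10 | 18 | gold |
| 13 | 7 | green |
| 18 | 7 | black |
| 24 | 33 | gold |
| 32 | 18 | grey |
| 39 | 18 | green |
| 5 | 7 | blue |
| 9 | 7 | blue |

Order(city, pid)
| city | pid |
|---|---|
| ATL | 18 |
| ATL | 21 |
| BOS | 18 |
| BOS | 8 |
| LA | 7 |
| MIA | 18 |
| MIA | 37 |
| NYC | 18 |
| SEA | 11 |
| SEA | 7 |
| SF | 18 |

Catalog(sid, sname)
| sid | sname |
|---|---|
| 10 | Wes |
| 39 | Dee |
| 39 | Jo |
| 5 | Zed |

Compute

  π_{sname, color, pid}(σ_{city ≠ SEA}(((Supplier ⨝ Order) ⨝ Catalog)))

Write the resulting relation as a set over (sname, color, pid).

Natural join on pid: {(10, 18, gold, ATL), (10, 18, gold, BOS), (10, 18, gold, MIA), (10, 18, gold, NYC), (10, 18, gold, SF), (13, 7, green, LA), (13, 7, green, SEA), (18, 7, black, LA), (18, 7, black, SEA), (32, 18, grey, ATL), (32, 18, grey, BOS), (32, 18, grey, MIA), (32, 18, grey, NYC), (32, 18, grey, SF), (39, 18, green, ATL), (39, 18, green, BOS), (39, 18, green, MIA), (39, 18, green, NYC), (39, 18, green, SF), (5, 7, blue, LA), (5, 7, blue, SEA), (9, 7, blue, LA), (9, 7, blue, SEA)}
Natural join on sid: {(10, 18, gold, ATL, Wes), (10, 18, gold, BOS, Wes), (10, 18, gold, MIA, Wes), (10, 18, gold, NYC, Wes), (10, 18, gold, SF, Wes), (39, 18, green, ATL, Dee), (39, 18, green, ATL, Jo), (39, 18, green, BOS, Dee), (39, 18, green, BOS, Jo), (39, 18, green, MIA, Dee), (39, 18, green, MIA, Jo), (39, 18, green, NYC, Dee), (39, 18, green, NYC, Jo), (39, 18, green, SF, Dee), (39, 18, green, SF, Jo), (5, 7, blue, LA, Zed), (5, 7, blue, SEA, Zed)}
Filtering on city ≠ SEA leaves {(10, 18, gold, ATL, Wes), (10, 18, gold, BOS, Wes), (10, 18, gold, MIA, Wes), (10, 18, gold, NYC, Wes), (10, 18, gold, SF, Wes), (39, 18, green, ATL, Dee), (39, 18, green, ATL, Jo), (39, 18, green, BOS, Dee), (39, 18, green, BOS, Jo), (39, 18, green, MIA, Dee), (39, 18, green, MIA, Jo), (39, 18, green, NYC, Dee), (39, 18, green, NYC, Jo), (39, 18, green, SF, Dee), (39, 18, green, SF, Jo), (5, 7, blue, LA, Zed)}.
Keep only column(s) sname, color, pid (12 duplicate(s) eliminated): {(Dee, green, 18), (Jo, green, 18), (Wes, gold, 18), (Zed, blue, 7)}

{(Dee, green, 18), (Jo, green, 18), (Wes, gold, 18), (Zed, blue, 7)}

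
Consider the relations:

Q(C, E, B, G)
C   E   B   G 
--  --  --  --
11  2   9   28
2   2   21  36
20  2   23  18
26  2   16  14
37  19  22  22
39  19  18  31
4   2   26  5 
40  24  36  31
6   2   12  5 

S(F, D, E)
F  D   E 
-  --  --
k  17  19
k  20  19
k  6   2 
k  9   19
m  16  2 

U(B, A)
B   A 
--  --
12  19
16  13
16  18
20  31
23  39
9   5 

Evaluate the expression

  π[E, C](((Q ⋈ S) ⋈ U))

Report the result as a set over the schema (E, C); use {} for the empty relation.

Q ⋈ S (natural join on E): {(11, 2, 9, 28, k, 6), (11, 2, 9, 28, m, 16), (2, 2, 21, 36, k, 6), (2, 2, 21, 36, m, 16), (20, 2, 23, 18, k, 6), (20, 2, 23, 18, m, 16), (26, 2, 16, 14, k, 6), (26, 2, 16, 14, m, 16), (37, 19, 22, 22, k, 17), (37, 19, 22, 22, k, 20), (37, 19, 22, 22, k, 9), (39, 19, 18, 31, k, 17), (39, 19, 18, 31, k, 20), (39, 19, 18, 31, k, 9), (4, 2, 26, 5, k, 6), (4, 2, 26, 5, m, 16), (6, 2, 12, 5, k, 6), (6, 2, 12, 5, m, 16)}
(Q ⋈ S) ⋈ U (natural join on B): {(11, 2, 9, 28, k, 6, 5), (11, 2, 9, 28, m, 16, 5), (20, 2, 23, 18, k, 6, 39), (20, 2, 23, 18, m, 16, 39), (26, 2, 16, 14, k, 6, 13), (26, 2, 16, 14, k, 6, 18), (26, 2, 16, 14, m, 16, 13), (26, 2, 16, 14, m, 16, 18), (6, 2, 12, 5, k, 6, 19), (6, 2, 12, 5, m, 16, 19)}
Projecting to E, C (6 duplicate(s) eliminated): {(2, 11), (2, 20), (2, 26), (2, 6)}

{(2, 11), (2, 20), (2, 26), (2, 6)}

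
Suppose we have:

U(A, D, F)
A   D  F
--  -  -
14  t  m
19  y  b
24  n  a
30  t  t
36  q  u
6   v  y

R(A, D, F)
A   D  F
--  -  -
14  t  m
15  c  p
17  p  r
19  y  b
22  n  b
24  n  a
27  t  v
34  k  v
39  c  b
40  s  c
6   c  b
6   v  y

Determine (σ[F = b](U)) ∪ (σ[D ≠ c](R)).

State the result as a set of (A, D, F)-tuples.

Filtering on F = b leaves {(19, y, b)}.
Filtering on D ≠ c leaves {(14, t, m), (17, p, r), (19, y, b), (22, n, b), (24, n, a), (27, t, v), (34, k, v), (40, s, c), (6, v, y)}.
Taking the union: {(14, t, m), (17, p, r), (19, y, b), (22, n, b), (24, n, a), (27, t, v), (34, k, v), (40, s, c), (6, v, y)}

{(14, t, m), (17, p, r), (19, y, b), (22, n, b), (24, n, a), (27, t, v), (34, k, v), (40, s, c), (6, v, y)}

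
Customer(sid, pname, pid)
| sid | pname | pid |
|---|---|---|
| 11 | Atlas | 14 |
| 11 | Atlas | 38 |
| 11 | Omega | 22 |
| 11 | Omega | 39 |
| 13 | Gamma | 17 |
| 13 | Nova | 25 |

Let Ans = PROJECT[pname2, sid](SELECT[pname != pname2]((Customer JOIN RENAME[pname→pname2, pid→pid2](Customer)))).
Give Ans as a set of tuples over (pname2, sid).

ρ[pname→pname2, pid→pid2]: schema becomes (sid, pname2, pid2); tuples unchanged.
Joining Customer and RENAME[pname→pname2, pid→pid2](Customer) on sid yields {(11, Atlas, 14, Atlas, 14), (11, Atlas, 14, Atlas, 38), (11, Atlas, 14, Omega, 22), (11, Atlas, 14, Omega, 39), (11, Atlas, 38, Atlas, 14), (11, Atlas, 38, Atlas, 38), (11, Atlas, 38, Omega, 22), (11, Atlas, 38, Omega, 39), (11, Omega, 22, Atlas, 14), (11, Omega, 22, Atlas, 38), (11, Omega, 22, Omega, 22), (11, Omega, 22, Omega, 39), (11, Omega, 39, Atlas, 14), (11, Omega, 39, Atlas, 38), (11, Omega, 39, Omega, 22), (11, Omega, 39, Omega, 39), (13, Gamma, 17, Gamma, 17), (13, Gamma, 17, Nova, 25), (13, Nova, 25, Gamma, 17), (13, Nova, 25, Nova, 25)}.
Selection pname != pname2: {(11, Atlas, 14, Omega, 22), (11, Atlas, 14, Omega, 39), (11, Atlas, 38, Omega, 22), (11, Atlas, 38, Omega, 39), (11, Omega, 22, Atlas, 14), (11, Omega, 22, Atlas, 38), (11, Omega, 39, Atlas, 14), (11, Omega, 39, Atlas, 38), (13, Gamma, 17, Nova, 25), (13, Nova, 25, Gamma, 17)}
Keep only column(s) pname2, sid (6 duplicate(s) eliminated): {(Atlas, 11), (Gamma, 13), (Nova, 13), (Omega, 11)}

{(Atlas, 11), (Gamma, 13), (Nova, 13), (Omega, 11)}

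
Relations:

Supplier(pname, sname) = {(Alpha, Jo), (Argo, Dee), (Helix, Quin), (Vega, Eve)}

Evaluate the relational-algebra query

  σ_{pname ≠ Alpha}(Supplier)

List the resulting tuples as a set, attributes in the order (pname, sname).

{(Argo, Dee), (Helix, Quin), (Vega, Eve)}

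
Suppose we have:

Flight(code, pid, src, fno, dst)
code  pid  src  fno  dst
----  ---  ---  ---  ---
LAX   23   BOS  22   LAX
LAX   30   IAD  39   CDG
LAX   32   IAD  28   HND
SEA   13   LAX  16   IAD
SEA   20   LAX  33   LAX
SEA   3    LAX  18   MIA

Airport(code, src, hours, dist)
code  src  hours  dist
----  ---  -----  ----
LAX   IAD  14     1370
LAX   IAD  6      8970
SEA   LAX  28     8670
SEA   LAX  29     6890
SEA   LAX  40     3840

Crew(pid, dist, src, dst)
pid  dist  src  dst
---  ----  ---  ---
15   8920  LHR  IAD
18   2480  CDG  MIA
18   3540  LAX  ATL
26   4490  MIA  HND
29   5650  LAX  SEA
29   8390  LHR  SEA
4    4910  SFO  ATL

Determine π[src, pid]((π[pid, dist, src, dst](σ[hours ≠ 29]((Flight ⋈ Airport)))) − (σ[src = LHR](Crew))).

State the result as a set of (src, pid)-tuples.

{(IAD, 30), (IAD, 32), (LAX, 13), (LAX, 20), (LAX, 3)}

Flight ⋈ Airport (natural join on code, src): {(LAX, 30, IAD, 39, CDG, 14, 1370), (LAX, 30, IAD, 39, CDG, 6, 8970), (LAX, 32, IAD, 28, HND, 14, 1370), (LAX, 32, IAD, 28, HND, 6, 8970), (SEA, 13, LAX, 16, IAD, 28, 8670), (SEA, 13, LAX, 16, IAD, 29, 6890), (SEA, 13, LAX, 16, IAD, 40, 3840), (SEA, 20, LAX, 33, LAX, 28, 8670), (SEA, 20, LAX, 33, LAX, 29, 6890), (SEA, 20, LAX, 33, LAX, 40, 3840), (SEA, 3, LAX, 18, MIA, 28, 8670), (SEA, 3, LAX, 18, MIA, 29, 6890), (SEA, 3, LAX, 18, MIA, 40, 3840)}
σ[hours ≠ 29]: keep tuples satisfying hours ≠ 29 → {(LAX, 30, IAD, 39, CDG, 14, 1370), (LAX, 30, IAD, 39, CDG, 6, 8970), (LAX, 32, IAD, 28, HND, 14, 1370), (LAX, 32, IAD, 28, HND, 6, 8970), (SEA, 13, LAX, 16, IAD, 28, 8670), (SEA, 13, LAX, 16, IAD, 40, 3840), (SEA, 20, LAX, 33, LAX, 28, 8670), (SEA, 20, LAX, 33, LAX, 40, 3840), (SEA, 3, LAX, 18, MIA, 28, 8670), (SEA, 3, LAX, 18, MIA, 40, 3840)}
π[pid, dist, src, dst]: project onto (pid, dist, src, dst) → {(13, 3840, LAX, IAD), (13, 8670, LAX, IAD), (20, 3840, LAX, LAX), (20, 8670, LAX, LAX), (3, 3840, LAX, MIA), (3, 8670, LAX, MIA), (30, 1370, IAD, CDG), (30, 8970, IAD, CDG), (32, 1370, IAD, HND), (32, 8970, IAD, HND)}
σ[src = LHR]: keep tuples satisfying src = LHR → {(15, 8920, LHR, IAD), (29, 8390, LHR, SEA)}
Set difference of the two operands is {(13, 3840, LAX, IAD), (13, 8670, LAX, IAD), (20, 3840, LAX, LAX), (20, 8670, LAX, LAX), (3, 3840, LAX, MIA), (3, 8670, LAX, MIA), (30, 1370, IAD, CDG), (30, 8970, IAD, CDG), (32, 1370, IAD, HND), (32, 8970, IAD, HND)}.
π[src, pid]: project onto (src, pid) (5 duplicate(s) eliminated) → {(IAD, 30), (IAD, 32), (LAX, 13), (LAX, 20), (LAX, 3)}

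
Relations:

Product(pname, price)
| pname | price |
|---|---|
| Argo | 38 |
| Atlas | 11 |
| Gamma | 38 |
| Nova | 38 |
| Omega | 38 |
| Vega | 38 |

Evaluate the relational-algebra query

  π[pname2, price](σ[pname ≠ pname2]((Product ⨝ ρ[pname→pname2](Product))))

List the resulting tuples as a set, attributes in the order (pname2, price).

{(Argo, 38), (Gamma, 38), (Nova, 38), (Omega, 38), (Vega, 38)}

ρ[pname→pname2]: schema becomes (pname2, price); tuples unchanged.
Product ⋈ ρ[pname→pname2](Product) (natural join on price): {(Argo, 38, Argo), (Argo, 38, Gamma), (Argo, 38, Nova), (Argo, 38, Omega), (Argo, 38, Vega), (Atlas, 11, Atlas), (Gamma, 38, Argo), (Gamma, 38, Gamma), (Gamma, 38, Nova), (Gamma, 38, Omega), (Gamma, 38, Vega), (Nova, 38, Argo), (Nova, 38, Gamma), (Nova, 38, Nova), (Nova, 38, Omega), (Nova, 38, Vega), (Omega, 38, Argo), (Omega, 38, Gamma), (Omega, 38, Nova), (Omega, 38, Omega), (Omega, 38, Vega), (Vega, 38, Argo), (Vega, 38, Gamma), (Vega, 38, Nova), (Vega, 38, Omega), (Vega, 38, Vega)}
Apply σ_{pname ≠ pname2}; surviving tuples: {(Argo, 38, Gamma), (Argo, 38, Nova), (Argo, 38, Omega), (Argo, 38, Vega), (Gamma, 38, Argo), (Gamma, 38, Nova), (Gamma, 38, Omega), (Gamma, 38, Vega), (Nova, 38, Argo), (Nova, 38, Gamma), (Nova, 38, Omega), (Nova, 38, Vega), (Omega, 38, Argo), (Omega, 38, Gamma), (Omega, 38, Nova), (Omega, 38, Vega), (Vega, 38, Argo), (Vega, 38, Gamma), (Vega, 38, Nova), (Vega, 38, Omega)}
Projecting to pname2, price (15 duplicate(s) eliminated): {(Argo, 38), (Gamma, 38), (Nova, 38), (Omega, 38), (Vega, 38)}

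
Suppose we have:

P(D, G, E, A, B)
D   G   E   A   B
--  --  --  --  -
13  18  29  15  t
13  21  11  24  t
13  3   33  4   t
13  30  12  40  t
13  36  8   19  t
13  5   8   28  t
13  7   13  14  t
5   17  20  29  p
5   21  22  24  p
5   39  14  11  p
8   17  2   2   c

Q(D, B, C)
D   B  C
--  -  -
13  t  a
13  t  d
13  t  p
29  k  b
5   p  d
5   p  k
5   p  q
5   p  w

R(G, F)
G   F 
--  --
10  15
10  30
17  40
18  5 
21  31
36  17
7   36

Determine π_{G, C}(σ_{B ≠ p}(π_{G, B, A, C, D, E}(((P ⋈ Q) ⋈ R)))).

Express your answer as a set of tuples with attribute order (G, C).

{(18, a), (18, d), (18, p), (21, a), (21, d), (21, p), (36, a), (36, d), (36, p), (7, a), (7, d), (7, p)}

Joining P and Q on D, B yields {(13, 18, 29, 15, t, a), (13, 18, 29, 15, t, d), (13, 18, 29, 15, t, p), (13, 21, 11, 24, t, a), (13, 21, 11, 24, t, d), (13, 21, 11, 24, t, p), (13, 3, 33, 4, t, a), (13, 3, 33, 4, t, d), (13, 3, 33, 4, t, p), (13, 30, 12, 40, t, a), (13, 30, 12, 40, t, d), (13, 30, 12, 40, t, p), (13, 36, 8, 19, t, a), (13, 36, 8, 19, t, d), (13, 36, 8, 19, t, p), (13, 5, 8, 28, t, a), (13, 5, 8, 28, t, d), (13, 5, 8, 28, t, p), (13, 7, 13, 14, t, a), (13, 7, 13, 14, t, d), (13, 7, 13, 14, t, p), (5, 17, 20, 29, p, d), (5, 17, 20, 29, p, k), (5, 17, 20, 29, p, q), (5, 17, 20, 29, p, w), (5, 21, 22, 24, p, d), (5, 21, 22, 24, p, k), (5, 21, 22, 24, p, q), (5, 21, 22, 24, p, w), (5, 39, 14, 11, p, d), (5, 39, 14, 11, p, k), (5, 39, 14, 11, p, q), (5, 39, 14, 11, p, w)}.
Joining (P ⋈ Q) and R on G yields {(13, 18, 29, 15, t, a, 5), (13, 18, 29, 15, t, d, 5), (13, 18, 29, 15, t, p, 5), (13, 21, 11, 24, t, a, 31), (13, 21, 11, 24, t, d, 31), (13, 21, 11, 24, t, p, 31), (13, 36, 8, 19, t, a, 17), (13, 36, 8, 19, t, d, 17), (13, 36, 8, 19, t, p, 17), (13, 7, 13, 14, t, a, 36), (13, 7, 13, 14, t, d, 36), (13, 7, 13, 14, t, p, 36), (5, 17, 20, 29, p, d, 40), (5, 17, 20, 29, p, k, 40), (5, 17, 20, 29, p, q, 40), (5, 17, 20, 29, p, w, 40), (5, 21, 22, 24, p, d, 31), (5, 21, 22, 24, p, k, 31), (5, 21, 22, 24, p, q, 31), (5, 21, 22, 24, p, w, 31)}.
π[G, B, A, C, D, E]: project onto (G, B, A, C, D, E) → {(17, p, 29, d, 5, 20), (17, p, 29, k, 5, 20), (17, p, 29, q, 5, 20), (17, p, 29, w, 5, 20), (18, t, 15, a, 13, 29), (18, t, 15, d, 13, 29), (18, t, 15, p, 13, 29), (21, p, 24, d, 5, 22), (21, p, 24, k, 5, 22), (21, p, 24, q, 5, 22), (21, p, 24, w, 5, 22), (21, t, 24, a, 13, 11), (21, t, 24, d, 13, 11), (21, t, 24, p, 13, 11), (36, t, 19, a, 13, 8), (36, t, 19, d, 13, 8), (36, t, 19, p, 13, 8), (7, t, 14, a, 13, 13), (7, t, 14, d, 13, 13), (7, t, 14, p, 13, 13)}
Selection B ≠ p: {(18, t, 15, a, 13, 29), (18, t, 15, d, 13, 29), (18, t, 15, p, 13, 29), (21, t, 24, a, 13, 11), (21, t, 24, d, 13, 11), (21, t, 24, p, 13, 11), (36, t, 19, a, 13, 8), (36, t, 19, d, 13, 8), (36, t, 19, p, 13, 8), (7, t, 14, a, 13, 13), (7, t, 14, d, 13, 13), (7, t, 14, p, 13, 13)}
π[G, C]: project onto (G, C) → {(18, a), (18, d), (18, p), (21, a), (21, d), (21, p), (36, a), (36, d), (36, p), (7, a), (7, d), (7, p)}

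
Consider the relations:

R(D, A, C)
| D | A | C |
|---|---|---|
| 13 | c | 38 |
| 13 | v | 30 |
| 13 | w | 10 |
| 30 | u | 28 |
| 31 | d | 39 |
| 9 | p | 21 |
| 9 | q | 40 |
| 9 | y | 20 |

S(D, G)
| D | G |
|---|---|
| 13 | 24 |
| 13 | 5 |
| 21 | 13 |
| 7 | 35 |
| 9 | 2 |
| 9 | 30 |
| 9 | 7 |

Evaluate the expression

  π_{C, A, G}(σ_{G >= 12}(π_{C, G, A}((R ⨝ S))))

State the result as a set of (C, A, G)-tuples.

Joining R and S on D yields {(13, c, 38, 24), (13, c, 38, 5), (13, v, 30, 24), (13, v, 30, 5), (13, w, 10, 24), (13, w, 10, 5), (9, p, 21, 2), (9, p, 21, 30), (9, p, 21, 7), (9, q, 40, 2), (9, q, 40, 30), (9, q, 40, 7), (9, y, 20, 2), (9, y, 20, 30), (9, y, 20, 7)}.
π_{C, G, A} gives {(10, 24, w), (10, 5, w), (20, 2, y), (20, 30, y), (20, 7, y), (21, 2, p), (21, 30, p), (21, 7, p), (30, 24, v), (30, 5, v), (38, 24, c), (38, 5, c), (40, 2, q), (40, 30, q), (40, 7, q)}.
Selection G >= 12: {(10, 24, w), (20, 30, y), (21, 30, p), (30, 24, v), (38, 24, c), (40, 30, q)}
π_{C, A, G} gives {(10, w, 24), (20, y, 30), (21, p, 30), (30, v, 24), (38, c, 24), (40, q, 30)}.

{(10, w, 24), (20, y, 30), (21, p, 30), (30, v, 24), (38, c, 24), (40, q, 30)}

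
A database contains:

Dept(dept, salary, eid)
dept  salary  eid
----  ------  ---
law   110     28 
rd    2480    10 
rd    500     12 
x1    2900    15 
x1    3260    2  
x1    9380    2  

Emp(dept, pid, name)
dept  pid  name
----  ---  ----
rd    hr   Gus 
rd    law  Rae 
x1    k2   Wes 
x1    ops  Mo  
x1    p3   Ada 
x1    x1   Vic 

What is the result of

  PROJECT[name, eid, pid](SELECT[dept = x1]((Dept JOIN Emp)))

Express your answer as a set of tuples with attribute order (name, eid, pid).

{(Ada, 15, p3), (Ada, 2, p3), (Mo, 15, ops), (Mo, 2, ops), (Vic, 15, x1), (Vic, 2, x1), (Wes, 15, k2), (Wes, 2, k2)}

Dept ⋈ Emp (natural join on dept): {(rd, 2480, 10, hr, Gus), (rd, 2480, 10, law, Rae), (rd, 500, 12, hr, Gus), (rd, 500, 12, law, Rae), (x1, 2900, 15, k2, Wes), (x1, 2900, 15, ops, Mo), (x1, 2900, 15, p3, Ada), (x1, 2900, 15, x1, Vic), (x1, 3260, 2, k2, Wes), (x1, 3260, 2, ops, Mo), (x1, 3260, 2, p3, Ada), (x1, 3260, 2, x1, Vic), (x1, 9380, 2, k2, Wes), (x1, 9380, 2, ops, Mo), (x1, 9380, 2, p3, Ada), (x1, 9380, 2, x1, Vic)}
Filtering on dept = x1 leaves {(x1, 2900, 15, k2, Wes), (x1, 2900, 15, ops, Mo), (x1, 2900, 15, p3, Ada), (x1, 2900, 15, x1, Vic), (x1, 3260, 2, k2, Wes), (x1, 3260, 2, ops, Mo), (x1, 3260, 2, p3, Ada), (x1, 3260, 2, x1, Vic), (x1, 9380, 2, k2, Wes), (x1, 9380, 2, ops, Mo), (x1, 9380, 2, p3, Ada), (x1, 9380, 2, x1, Vic)}.
Projecting to name, eid, pid (4 duplicate(s) eliminated): {(Ada, 15, p3), (Ada, 2, p3), (Mo, 15, ops), (Mo, 2, ops), (Vic, 15, x1), (Vic, 2, x1), (Wes, 15, k2), (Wes, 2, k2)}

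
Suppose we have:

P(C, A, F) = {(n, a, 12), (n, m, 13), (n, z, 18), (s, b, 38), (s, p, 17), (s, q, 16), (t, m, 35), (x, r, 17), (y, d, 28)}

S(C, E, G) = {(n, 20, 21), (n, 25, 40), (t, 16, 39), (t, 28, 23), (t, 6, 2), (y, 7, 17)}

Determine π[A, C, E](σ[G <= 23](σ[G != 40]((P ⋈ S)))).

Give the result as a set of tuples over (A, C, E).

{(a, n, 20), (d, y, 7), (m, n, 20), (m, t, 28), (m, t, 6), (z, n, 20)}

Joining P and S on C yields {(n, a, 12, 20, 21), (n, a, 12, 25, 40), (n, m, 13, 20, 21), (n, m, 13, 25, 40), (n, z, 18, 20, 21), (n, z, 18, 25, 40), (t, m, 35, 16, 39), (t, m, 35, 28, 23), (t, m, 35, 6, 2), (y, d, 28, 7, 17)}.
Apply σ_{G != 40}; surviving tuples: {(n, a, 12, 20, 21), (n, m, 13, 20, 21), (n, z, 18, 20, 21), (t, m, 35, 16, 39), (t, m, 35, 28, 23), (t, m, 35, 6, 2), (y, d, 28, 7, 17)}
Apply σ_{G <= 23}; surviving tuples: {(n, a, 12, 20, 21), (n, m, 13, 20, 21), (n, z, 18, 20, 21), (t, m, 35, 28, 23), (t, m, 35, 6, 2), (y, d, 28, 7, 17)}
π_{A, C, E} gives {(a, n, 20), (d, y, 7), (m, n, 20), (m, t, 28), (m, t, 6), (z, n, 20)}.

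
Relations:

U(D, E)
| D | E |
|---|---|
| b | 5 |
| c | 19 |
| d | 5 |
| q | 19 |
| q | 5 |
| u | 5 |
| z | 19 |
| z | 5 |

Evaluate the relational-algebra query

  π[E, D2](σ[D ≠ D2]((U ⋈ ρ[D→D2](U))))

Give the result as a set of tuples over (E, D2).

ρ[D→D2]: schema becomes (D2, E); tuples unchanged.
U ⋈ ρ[D→D2](U) (natural join on E): {(b, 5, b), (b, 5, d), (b, 5, q), (b, 5, u), (b, 5, z), (c, 19, c), (c, 19, q), (c, 19, z), (d, 5, b), (d, 5, d), (d, 5, q), (d, 5, u), (d, 5, z), (q, 19, c), (q, 19, q), (q, 19, z), (q, 5, b), (q, 5, d), (q, 5, q), (q, 5, u), (q, 5, z), (u, 5, b), (u, 5, d), (u, 5, q), (u, 5, u), (u, 5, z), (z, 19, c), (z, 19, q), (z, 19, z), (z, 5, b), (z, 5, d), (z, 5, q), (z, 5, u), (z, 5, z)}
σ[D ≠ D2]: keep tuples satisfying D ≠ D2 → {(b, 5, d), (b, 5, q), (b, 5, u), (b, 5, z), (c, 19, q), (c, 19, z), (d, 5, b), (d, 5, q), (d, 5, u), (d, 5, z), (q, 19, c), (q, 19, z), (q, 5, b), (q, 5, d), (q, 5, u), (q, 5, z), (u, 5, b), (u, 5, d), (u, 5, q), (u, 5, z), (z, 19, c), (z, 19, q), (z, 5, b), (z, 5, d), (z, 5, q), (z, 5, u)}
π[E, D2]: project onto (E, D2) (18 duplicate(s) eliminated) → {(19, c), (19, q), (19, z), (5, b), (5, d), (5, q), (5, u), (5, z)}

{(19, c), (19, q), (19, z), (5, b), (5, d), (5, q), (5, u), (5, z)}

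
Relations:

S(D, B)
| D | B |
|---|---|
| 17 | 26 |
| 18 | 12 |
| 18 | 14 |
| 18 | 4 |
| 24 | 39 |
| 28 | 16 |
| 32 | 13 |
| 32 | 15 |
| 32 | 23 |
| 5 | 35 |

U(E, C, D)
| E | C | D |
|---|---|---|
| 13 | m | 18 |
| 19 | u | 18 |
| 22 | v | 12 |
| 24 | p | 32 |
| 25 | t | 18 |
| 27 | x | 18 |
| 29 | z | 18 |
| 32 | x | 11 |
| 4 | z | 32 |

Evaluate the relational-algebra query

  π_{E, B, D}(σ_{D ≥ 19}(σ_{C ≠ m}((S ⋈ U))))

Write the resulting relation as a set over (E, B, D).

{(24, 13, 32), (24, 15, 32), (24, 23, 32), (4, 13, 32), (4, 15, 32), (4, 23, 32)}

Natural join on D: {(18, 12, 13, m), (18, 12, 19, u), (18, 12, 25, t), (18, 12, 27, x), (18, 12, 29, z), (18, 14, 13, m), (18, 14, 19, u), (18, 14, 25, t), (18, 14, 27, x), (18, 14, 29, z), (18, 4, 13, m), (18, 4, 19, u), (18, 4, 25, t), (18, 4, 27, x), (18, 4, 29, z), (32, 13, 24, p), (32, 13, 4, z), (32, 15, 24, p), (32, 15, 4, z), (32, 23, 24, p), (32, 23, 4, z)}
Selection C ≠ m: {(18, 12, 19, u), (18, 12, 25, t), (18, 12, 27, x), (18, 12, 29, z), (18, 14, 19, u), (18, 14, 25, t), (18, 14, 27, x), (18, 14, 29, z), (18, 4, 19, u), (18, 4, 25, t), (18, 4, 27, x), (18, 4, 29, z), (32, 13, 24, p), (32, 13, 4, z), (32, 15, 24, p), (32, 15, 4, z), (32, 23, 24, p), (32, 23, 4, z)}
Selection D ≥ 19: {(32, 13, 24, p), (32, 13, 4, z), (32, 15, 24, p), (32, 15, 4, z), (32, 23, 24, p), (32, 23, 4, z)}
Projecting to E, B, D: {(24, 13, 32), (24, 15, 32), (24, 23, 32), (4, 13, 32), (4, 15, 32), (4, 23, 32)}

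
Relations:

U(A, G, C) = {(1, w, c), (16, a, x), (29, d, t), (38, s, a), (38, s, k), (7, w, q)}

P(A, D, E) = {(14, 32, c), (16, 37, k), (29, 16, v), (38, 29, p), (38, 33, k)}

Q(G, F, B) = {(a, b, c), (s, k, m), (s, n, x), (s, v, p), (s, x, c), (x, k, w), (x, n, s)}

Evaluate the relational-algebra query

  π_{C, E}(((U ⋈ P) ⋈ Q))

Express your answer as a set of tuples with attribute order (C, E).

Natural join on A: {(16, a, x, 37, k), (29, d, t, 16, v), (38, s, a, 29, p), (38, s, a, 33, k), (38, s, k, 29, p), (38, s, k, 33, k)}
Natural join on G: {(16, a, x, 37, k, b, c), (38, s, a, 29, p, k, m), (38, s, a, 29, p, n, x), (38, s, a, 29, p, v, p), (38, s, a, 29, p, x, c), (38, s, a, 33, k, k, m), (38, s, a, 33, k, n, x), (38, s, a, 33, k, v, p), (38, s, a, 33, k, x, c), (38, s, k, 29, p, k, m), (38, s, k, 29, p, n, x), (38, s, k, 29, p, v, p), (38, s, k, 29, p, x, c), (38, s, k, 33, k, k, m), (38, s, k, 33, k, n, x), (38, s, k, 33, k, v, p), (38, s, k, 33, k, x, c)}
Keep only column(s) C, E (12 duplicate(s) eliminated): {(a, k), (a, p), (k, k), (k, p), (x, k)}

{(a, k), (a, p), (k, k), (k, p), (x, k)}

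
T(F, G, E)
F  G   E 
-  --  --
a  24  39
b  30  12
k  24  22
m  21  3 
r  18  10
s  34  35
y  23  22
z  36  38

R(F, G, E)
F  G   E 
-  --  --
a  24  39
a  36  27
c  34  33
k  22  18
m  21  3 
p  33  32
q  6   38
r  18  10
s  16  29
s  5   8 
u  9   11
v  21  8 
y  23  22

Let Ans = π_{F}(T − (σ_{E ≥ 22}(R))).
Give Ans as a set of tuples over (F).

{b, k, m, r, s, z}

Selection E ≥ 22: {(a, 24, 39), (a, 36, 27), (c, 34, 33), (p, 33, 32), (q, 6, 38), (s, 16, 29), (y, 23, 22)}
Difference: {(a, 24, 39), (b, 30, 12), (k, 24, 22), (m, 21, 3), (r, 18, 10), (s, 34, 35), (y, 23, 22), (z, 36, 38)} with {(a, 24, 39), (a, 36, 27), (c, 34, 33), (p, 33, 32), (q, 6, 38), (s, 16, 29), (y, 23, 22)} → {(b, 30, 12), (k, 24, 22), (m, 21, 3), (r, 18, 10), (s, 34, 35), (z, 36, 38)}
Projecting to F: {b, k, m, r, s, z}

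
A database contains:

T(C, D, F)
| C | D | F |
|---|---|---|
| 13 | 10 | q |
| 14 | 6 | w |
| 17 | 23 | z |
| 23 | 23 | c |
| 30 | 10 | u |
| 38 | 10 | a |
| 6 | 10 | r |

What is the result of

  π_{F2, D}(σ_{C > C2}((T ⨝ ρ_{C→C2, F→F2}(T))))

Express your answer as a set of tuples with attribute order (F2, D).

ρ[C→C2, F→F2]: schema becomes (C2, D, F2); tuples unchanged.
Natural join on D: {(13, 10, q, 13, q), (13, 10, q, 30, u), (13, 10, q, 38, a), (13, 10, q, 6, r), (14, 6, w, 14, w), (17, 23, z, 17, z), (17, 23, z, 23, c), (23, 23, c, 17, z), (23, 23, c, 23, c), (30, 10, u, 13, q), (30, 10, u, 30, u), (30, 10, u, 38, a), (30, 10, u, 6, r), (38, 10, a, 13, q), (38, 10, a, 30, u), (38, 10, a, 38, a), (38, 10, a, 6, r), (6, 10, r, 13, q), (6, 10, r, 30, u), (6, 10, r, 38, a), (6, 10, r, 6, r)}
σ[C > C2]: keep tuples satisfying C > C2 → {(13, 10, q, 6, r), (23, 23, c, 17, z), (30, 10, u, 13, q), (30, 10, u, 6, r), (38, 10, a, 13, q), (38, 10, a, 30, u), (38, 10, a, 6, r)}
π_{F2, D} gives {(q, 10), (r, 10), (u, 10), (z, 23)} (3 duplicate(s) eliminated).

{(q, 10), (r, 10), (u, 10), (z, 23)}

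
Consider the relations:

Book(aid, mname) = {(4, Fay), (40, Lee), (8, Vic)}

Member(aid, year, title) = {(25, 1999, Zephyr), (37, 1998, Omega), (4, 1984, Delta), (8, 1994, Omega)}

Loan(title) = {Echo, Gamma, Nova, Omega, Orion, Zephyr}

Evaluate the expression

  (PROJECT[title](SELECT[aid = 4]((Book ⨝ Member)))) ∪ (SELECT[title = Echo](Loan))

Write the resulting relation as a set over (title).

{Delta, Echo}

Joining Book and Member on aid yields {(4, Fay, 1984, Delta), (8, Vic, 1994, Omega)}.
Selection aid = 4: {(4, Fay, 1984, Delta)}
π[title]: project onto (title) → {Delta}
Selection title = Echo: {Echo}
Set union of the two operands is {Delta, Echo}.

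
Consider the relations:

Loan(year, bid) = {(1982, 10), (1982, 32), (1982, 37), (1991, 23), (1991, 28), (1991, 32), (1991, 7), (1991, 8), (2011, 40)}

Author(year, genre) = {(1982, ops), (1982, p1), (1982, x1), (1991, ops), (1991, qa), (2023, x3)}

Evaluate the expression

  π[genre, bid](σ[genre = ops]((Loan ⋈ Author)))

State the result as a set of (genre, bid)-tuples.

{(ops, 10), (ops, 23), (ops, 28), (ops, 32), (ops, 37), (ops, 7), (ops, 8)}

Loan ⋈ Author (natural join on year): {(1982, 10, ops), (1982, 10, p1), (1982, 10, x1), (1982, 32, ops), (1982, 32, p1), (1982, 32, x1), (1982, 37, ops), (1982, 37, p1), (1982, 37, x1), (1991, 23, ops), (1991, 23, qa), (1991, 28, ops), (1991, 28, qa), (1991, 32, ops), (1991, 32, qa), (1991, 7, ops), (1991, 7, qa), (1991, 8, ops), (1991, 8, qa)}
Selection genre = ops: {(1982, 10, ops), (1982, 32, ops), (1982, 37, ops), (1991, 23, ops), (1991, 28, ops), (1991, 32, ops), (1991, 7, ops), (1991, 8, ops)}
π[genre, bid]: project onto (genre, bid) (1 duplicate(s) eliminated) → {(ops, 10), (ops, 23), (ops, 28), (ops, 32), (ops, 37), (ops, 7), (ops, 8)}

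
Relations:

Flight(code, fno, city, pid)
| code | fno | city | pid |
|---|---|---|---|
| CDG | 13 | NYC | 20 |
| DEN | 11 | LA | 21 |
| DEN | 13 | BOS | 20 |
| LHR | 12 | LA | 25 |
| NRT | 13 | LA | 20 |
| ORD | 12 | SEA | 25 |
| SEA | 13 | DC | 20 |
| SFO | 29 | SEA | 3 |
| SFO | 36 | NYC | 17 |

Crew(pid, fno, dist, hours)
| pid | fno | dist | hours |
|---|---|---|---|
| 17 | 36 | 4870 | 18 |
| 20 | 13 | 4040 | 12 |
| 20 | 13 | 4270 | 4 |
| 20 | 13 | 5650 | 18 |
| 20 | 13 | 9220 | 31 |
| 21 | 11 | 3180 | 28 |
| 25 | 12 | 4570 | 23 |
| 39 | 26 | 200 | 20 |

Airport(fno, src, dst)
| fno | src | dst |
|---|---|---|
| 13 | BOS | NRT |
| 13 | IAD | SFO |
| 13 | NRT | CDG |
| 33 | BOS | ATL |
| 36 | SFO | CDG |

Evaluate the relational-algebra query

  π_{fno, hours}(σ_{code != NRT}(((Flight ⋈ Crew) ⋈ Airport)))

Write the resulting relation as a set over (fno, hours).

Joining Flight and Crew on fno, pid yields {(CDG, 13, NYC, 20, 4040, 12), (CDG, 13, NYC, 20, 4270, 4), (CDG, 13, NYC, 20, 5650, 18), (CDG, 13, NYC, 20, 9220, 31), (DEN, 11, LA, 21, 3180, 28), (DEN, 13, BOS, 20, 4040, 12), (DEN, 13, BOS, 20, 4270, 4), (DEN, 13, BOS, 20, 5650, 18), (DEN, 13, BOS, 20, 9220, 31), (LHR, 12, LA, 25, 4570, 23), (NRT, 13, LA, 20, 4040, 12), (NRT, 13, LA, 20, 4270, 4), (NRT, 13, LA, 20, 5650, 18), (NRT, 13, LA, 20, 9220, 31), (ORD, 12, SEA, 25, 4570, 23), (SEA, 13, DC, 20, 4040, 12), (SEA, 13, DC, 20, 4270, 4), (SEA, 13, DC, 20, 5650, 18), (SEA, 13, DC, 20, 9220, 31), (SFO, 36, NYC, 17, 4870, 18)}.
Joining (Flight ⋈ Crew) and Airport on fno yields {(CDG, 13, NYC, 20, 4040, 12, BOS, NRT), (CDG, 13, NYC, 20, 4040, 12, IAD, SFO), (CDG, 13, NYC, 20, 4040, 12, NRT, CDG), (CDG, 13, NYC, 20, 4270, 4, BOS, NRT), (CDG, 13, NYC, 20, 4270, 4, IAD, SFO), (CDG, 13, NYC, 20, 4270, 4, NRT, CDG), (CDG, 13, NYC, 20, 5650, 18, BOS, NRT), (CDG, 13, NYC, 20, 5650, 18, IAD, SFO), (CDG, 13, NYC, 20, 5650, 18, NRT, CDG), (CDG, 13, NYC, 20, 9220, 31, BOS, NRT), (CDG, 13, NYC, 20, 9220, 31, IAD, SFO), (CDG, 13, NYC, 20, 9220, 31, NRT, CDG), (DEN, 13, BOS, 20, 4040, 12, BOS, NRT), (DEN, 13, BOS, 20, 4040, 12, IAD, SFO), (DEN, 13, BOS, 20, 4040, 12, NRT, CDG), (DEN, 13, BOS, 20, 4270, 4, BOS, NRT), (DEN, 13, BOS, 20, 4270, 4, IAD, SFO), (DEN, 13, BOS, 20, 4270, 4, NRT, CDG), (DEN, 13, BOS, 20, 5650, 18, BOS, NRT), (DEN, 13, BOS, 20, 5650, 18, IAD, SFO), (DEN, 13, BOS, 20, 5650, 18, NRT, CDG), (DEN, 13, BOS, 20, 9220, 31, BOS, NRT), (DEN, 13, BOS, 20, 9220, 31, IAD, SFO), (DEN, 13, BOS, 20, 9220, 31, NRT, CDG), (NRT, 13, LA, 20, 4040, 12, BOS, NRT), (NRT, 13, LA, 20, 4040, 12, IAD, SFO), (NRT, 13, LA, 20, 4040, 12, NRT, CDG), (NRT, 13, LA, 20, 4270, 4, BOS, NRT), (NRT, 13, LA, 20, 4270, 4, IAD, SFO), (NRT, 13, LA, 20, 4270, 4, NRT, CDG), (NRT, 13, LA, 20, 5650, 18, BOS, NRT), (NRT, 13, LA, 20, 5650, 18, IAD, SFO), (NRT, 13, LA, 20, 5650, 18, NRT, CDG), (NRT, 13, LA, 20, 9220, 31, BOS, NRT), (NRT, 13, LA, 20, 9220, 31, IAD, SFO), (NRT, 13, LA, 20, 9220, 31, NRT, CDG), (SEA, 13, DC, 20, 4040, 12, BOS, NRT), (SEA, 13, DC, 20, 4040, 12, IAD, SFO), (SEA, 13, DC, 20, 4040, 12, NRT, CDG), (SEA, 13, DC, 20, 4270, 4, BOS, NRT), (SEA, 13, DC, 20, 4270, 4, IAD, SFO), (SEA, 13, DC, 20, 4270, 4, NRT, CDG), (SEA, 13, DC, 20, 5650, 18, BOS, NRT), (SEA, 13, DC, 20, 5650, 18, IAD, SFO), (SEA, 13, DC, 20, 5650, 18, NRT, CDG), (SEA, 13, DC, 20, 9220, 31, BOS, NRT), (SEA, 13, DC, 20, 9220, 31, IAD, SFO), (SEA, 13, DC, 20, 9220, 31, NRT, CDG), (SFO, 36, NYC, 17, 4870, 18, SFO, CDG)}.
Selection code != NRT: {(CDG, 13, NYC, 20, 4040, 12, BOS, NRT), (CDG, 13, NYC, 20, 4040, 12, IAD, SFO), (CDG, 13, NYC, 20, 4040, 12, NRT, CDG), (CDG, 13, NYC, 20, 4270, 4, BOS, NRT), (CDG, 13, NYC, 20, 4270, 4, IAD, SFO), (CDG, 13, NYC, 20, 4270, 4, NRT, CDG), (CDG, 13, NYC, 20, 5650, 18, BOS, NRT), (CDG, 13, NYC, 20, 5650, 18, IAD, SFO), (CDG, 13, NYC, 20, 5650, 18, NRT, CDG), (CDG, 13, NYC, 20, 9220, 31, BOS, NRT), (CDG, 13, NYC, 20, 9220, 31, IAD, SFO), (CDG, 13, NYC, 20, 9220, 31, NRT, CDG), (DEN, 13, BOS, 20, 4040, 12, BOS, NRT), (DEN, 13, BOS, 20, 4040, 12, IAD, SFO), (DEN, 13, BOS, 20, 4040, 12, NRT, CDG), (DEN, 13, BOS, 20, 4270, 4, BOS, NRT), (DEN, 13, BOS, 20, 4270, 4, IAD, SFO), (DEN, 13, BOS, 20, 4270, 4, NRT, CDG), (DEN, 13, BOS, 20, 5650, 18, BOS, NRT), (DEN, 13, BOS, 20, 5650, 18, IAD, SFO), (DEN, 13, BOS, 20, 5650, 18, NRT, CDG), (DEN, 13, BOS, 20, 9220, 31, BOS, NRT), (DEN, 13, BOS, 20, 9220, 31, IAD, SFO), (DEN, 13, BOS, 20, 9220, 31, NRT, CDG), (SEA, 13, DC, 20, 4040, 12, BOS, NRT), (SEA, 13, DC, 20, 4040, 12, IAD, SFO), (SEA, 13, DC, 20, 4040, 12, NRT, CDG), (SEA, 13, DC, 20, 4270, 4, BOS, NRT), (SEA, 13, DC, 20, 4270, 4, IAD, SFO), (SEA, 13, DC, 20, 4270, 4, NRT, CDG), (SEA, 13, DC, 20, 5650, 18, BOS, NRT), (SEA, 13, DC, 20, 5650, 18, IAD, SFO), (SEA, 13, DC, 20, 5650, 18, NRT, CDG), (SEA, 13, DC, 20, 9220, 31, BOS, NRT), (SEA, 13, DC, 20, 9220, 31, IAD, SFO), (SEA, 13, DC, 20, 9220, 31, NRT, CDG), (SFO, 36, NYC, 17, 4870, 18, SFO, CDG)}
π[fno, hours]: project onto (fno, hours) (32 duplicate(s) eliminated) → {(13, 12), (13, 18), (13, 31), (13, 4), (36, 18)}

{(13, 12), (13, 18), (13, 31), (13, 4), (36, 18)}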